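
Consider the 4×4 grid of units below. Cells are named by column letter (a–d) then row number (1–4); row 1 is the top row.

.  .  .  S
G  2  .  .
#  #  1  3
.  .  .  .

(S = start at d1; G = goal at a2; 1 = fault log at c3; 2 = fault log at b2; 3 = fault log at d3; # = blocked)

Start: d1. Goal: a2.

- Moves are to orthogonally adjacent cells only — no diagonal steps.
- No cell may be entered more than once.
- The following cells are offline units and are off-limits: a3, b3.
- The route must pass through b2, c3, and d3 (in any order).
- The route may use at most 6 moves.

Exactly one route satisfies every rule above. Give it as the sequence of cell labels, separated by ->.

The budget equals the shortest possible length, so every move has to be on a shortest route through the required cells.
Route from d1: 2× down (reaching d3), left to c3, up to c2, 2× left (reaching a2) — 6 moves in all.
Check: all required cells visited; 6 ≤ 6 moves.

d1 -> d2 -> d3 -> c3 -> c2 -> b2 -> a2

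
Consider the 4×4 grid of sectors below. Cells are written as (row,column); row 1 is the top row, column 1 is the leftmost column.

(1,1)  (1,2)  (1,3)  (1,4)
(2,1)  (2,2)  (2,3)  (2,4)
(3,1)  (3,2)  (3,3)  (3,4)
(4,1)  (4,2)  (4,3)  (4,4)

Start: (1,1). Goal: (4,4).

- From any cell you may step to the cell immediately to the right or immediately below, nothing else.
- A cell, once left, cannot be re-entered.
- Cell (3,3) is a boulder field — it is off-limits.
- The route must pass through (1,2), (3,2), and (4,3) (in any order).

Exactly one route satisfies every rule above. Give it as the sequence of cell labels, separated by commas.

Moves only go right or down, so the column and row indices never decrease.
Route from (1,1): right to (1,2), 3× down (reaching (4,2)), 2× right (reaching (4,4)) — 6 moves in all.
Check: all required cells visited.

(1,1), (1,2), (2,2), (3,2), (4,2), (4,3), (4,4)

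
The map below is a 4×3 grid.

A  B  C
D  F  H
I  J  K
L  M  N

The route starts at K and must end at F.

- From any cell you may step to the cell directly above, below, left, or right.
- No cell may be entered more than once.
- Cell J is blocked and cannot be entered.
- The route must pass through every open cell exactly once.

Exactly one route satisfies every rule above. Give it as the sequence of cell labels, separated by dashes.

K - N - M - L - I - D - A - B - C - H - F

Need to visit all 11 open cells exactly once, starting at K and ending at F.
Cell N has only two open neighbours (K and M), so the path must pass straight through it: one of those is the cell it's entered from and the other is where it exits.
Route from K: down 1 to N, left 2 to L, up 3 to A, right 2 to C, down 1 to H, left 1 to F — 10 moves in all.
Check: all 11 open cells covered.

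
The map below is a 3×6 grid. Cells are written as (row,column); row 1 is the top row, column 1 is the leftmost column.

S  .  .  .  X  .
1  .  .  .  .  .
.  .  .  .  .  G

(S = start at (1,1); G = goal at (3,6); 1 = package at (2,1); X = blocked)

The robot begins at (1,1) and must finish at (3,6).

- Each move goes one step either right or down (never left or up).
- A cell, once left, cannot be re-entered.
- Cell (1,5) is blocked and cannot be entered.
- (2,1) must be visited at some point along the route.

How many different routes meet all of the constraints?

6

A right/down-only route from (1,1) to (3,6) makes exactly 2 down-moves and 5 right-moves in some order.
With no other constraints that would be C(7,2) = 21 routes.
Split at (2,1) and multiply the segment counts (each segment already excludes blocked cells): (1,1)→(2,1): 1; (2,1)→(3,6): 6; product = 6.
That gives 6 routes.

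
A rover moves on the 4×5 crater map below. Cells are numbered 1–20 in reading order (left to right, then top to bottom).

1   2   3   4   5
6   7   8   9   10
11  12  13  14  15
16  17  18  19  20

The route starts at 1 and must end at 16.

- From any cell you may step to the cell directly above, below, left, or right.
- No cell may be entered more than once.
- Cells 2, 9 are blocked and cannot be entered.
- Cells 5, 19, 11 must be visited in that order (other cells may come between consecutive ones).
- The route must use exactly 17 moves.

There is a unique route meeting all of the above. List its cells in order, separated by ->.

1 -> 6 -> 7 -> 8 -> 3 -> 4 -> 5 -> 10 -> 15 -> 20 -> 19 -> 14 -> 13 -> 18 -> 17 -> 12 -> 11 -> 16

The waypoints must appear in the order 5, 19, 11, with no cell reused.
Route from 1: down to 6, 2× right (reaching 8), up to 3, 2× right (reaching 5), 3× down (reaching 20), left to 19, up to 14, left to 13, down to 18, left to 17, up to 12, left to 11, down to 16 — 17 moves in all.
Check: order respected (5 at step 6, 19 at step 10, 11 at step 16); 17 moves as required.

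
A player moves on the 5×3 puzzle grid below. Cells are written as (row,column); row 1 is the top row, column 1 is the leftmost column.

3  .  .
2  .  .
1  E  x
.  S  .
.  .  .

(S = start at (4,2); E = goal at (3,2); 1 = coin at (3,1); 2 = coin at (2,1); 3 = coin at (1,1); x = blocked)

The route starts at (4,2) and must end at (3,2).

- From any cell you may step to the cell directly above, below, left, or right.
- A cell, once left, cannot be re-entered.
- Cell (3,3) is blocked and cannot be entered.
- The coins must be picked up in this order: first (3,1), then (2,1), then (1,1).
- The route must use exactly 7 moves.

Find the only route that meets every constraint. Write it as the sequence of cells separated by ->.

The waypoints must appear in the order (3,1), (2,1), (1,1), with no cell reused.
Route from (4,2): left to (4,1), 3× up (reaching (1,1)), right to (1,2), 2× down (reaching (3,2)) — 7 moves in all.
Check: order respected (1 at step 2, 2 at step 3, 3 at step 4); 7 moves as required.

(4,2) -> (4,1) -> (3,1) -> (2,1) -> (1,1) -> (1,2) -> (2,2) -> (3,2)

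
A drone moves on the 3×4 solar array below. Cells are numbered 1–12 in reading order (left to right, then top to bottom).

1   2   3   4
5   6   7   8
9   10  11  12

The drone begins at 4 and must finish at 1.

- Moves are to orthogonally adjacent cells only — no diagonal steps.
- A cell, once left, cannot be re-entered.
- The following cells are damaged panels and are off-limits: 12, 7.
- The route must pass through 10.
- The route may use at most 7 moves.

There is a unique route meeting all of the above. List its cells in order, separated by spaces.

Any route must reach 10 and still end at 1 within 7 moves, so the order of the required stops is forced.
Route from 4: left 2 to 2, down 2 to 10, left 1 to 9, up 2 to 1 — 7 moves in all.
Check: all required cells visited; 7 ≤ 7 moves.

4 3 2 6 10 9 5 1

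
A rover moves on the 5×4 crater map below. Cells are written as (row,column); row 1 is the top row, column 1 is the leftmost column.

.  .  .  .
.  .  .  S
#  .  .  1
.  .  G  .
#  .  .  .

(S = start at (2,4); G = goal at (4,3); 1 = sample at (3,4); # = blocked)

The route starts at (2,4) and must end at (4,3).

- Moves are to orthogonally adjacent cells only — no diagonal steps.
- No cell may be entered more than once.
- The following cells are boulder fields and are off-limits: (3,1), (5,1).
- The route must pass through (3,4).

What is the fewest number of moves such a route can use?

3

Any route passes through (3,4) somewhere between (2,4) and (4,3). Summing Manhattan distances along the two legs ((2,4) → (3,4) → (4,3)) gives a lower bound of 1 + 2 = 3 moves.
A route of 3 moves achieves this: (2,4) → (3,4) → (4,4) → (4,3).
Since 3 matches the lower bound, it is optimal.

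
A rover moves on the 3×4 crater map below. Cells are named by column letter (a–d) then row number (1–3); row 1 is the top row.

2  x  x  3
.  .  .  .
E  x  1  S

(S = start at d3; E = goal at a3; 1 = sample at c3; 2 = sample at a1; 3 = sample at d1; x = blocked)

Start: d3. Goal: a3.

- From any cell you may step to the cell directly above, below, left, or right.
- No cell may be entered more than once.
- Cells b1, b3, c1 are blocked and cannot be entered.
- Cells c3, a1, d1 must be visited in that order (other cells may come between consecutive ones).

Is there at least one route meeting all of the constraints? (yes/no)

a1 must be visited but has only one open neighbour (a2), and it is neither the start nor the goal — the route would have to enter and leave through a2, re-entering it.

no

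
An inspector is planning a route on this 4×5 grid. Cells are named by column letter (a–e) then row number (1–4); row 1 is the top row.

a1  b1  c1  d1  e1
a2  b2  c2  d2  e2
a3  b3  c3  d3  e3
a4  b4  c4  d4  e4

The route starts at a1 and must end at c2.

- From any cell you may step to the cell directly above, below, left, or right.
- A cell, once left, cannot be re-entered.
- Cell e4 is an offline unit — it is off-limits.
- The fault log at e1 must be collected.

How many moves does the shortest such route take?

Any route passes through e1 somewhere between a1 and c2. Summing Manhattan distances along the two legs (a1 → e1 → c2) gives a lower bound of 4 + 3 = 7 moves.
A route of 7 moves achieves this: a1 → b1 → c1 → d1 → e1 → e2 → d2 → c2.
Since 7 matches the lower bound, it is optimal.

7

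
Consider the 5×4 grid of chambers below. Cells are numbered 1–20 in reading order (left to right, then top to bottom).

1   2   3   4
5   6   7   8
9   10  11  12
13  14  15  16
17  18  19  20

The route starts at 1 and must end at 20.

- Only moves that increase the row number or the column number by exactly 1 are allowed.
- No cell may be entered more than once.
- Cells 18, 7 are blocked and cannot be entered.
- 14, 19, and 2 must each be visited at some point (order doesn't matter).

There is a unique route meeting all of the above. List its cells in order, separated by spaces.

Moves only go right or down, so the column and row indices never decrease.
Route from 1: right to 2, 3× down (reaching 14), right to 15, down to 19, right to 20 — 7 moves in all.
Check: all required cells visited.

1 2 6 10 14 15 19 20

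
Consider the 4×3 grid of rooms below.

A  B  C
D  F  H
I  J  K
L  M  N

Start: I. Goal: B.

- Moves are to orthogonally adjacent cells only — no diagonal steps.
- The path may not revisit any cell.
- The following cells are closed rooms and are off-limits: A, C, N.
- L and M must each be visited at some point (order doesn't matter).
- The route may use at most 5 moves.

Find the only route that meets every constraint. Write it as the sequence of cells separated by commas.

Any route must reach L and M and still end at B within 5 moves, so the order of the required stops is forced.
Route from I: down to L, right to M, 3× up (reaching B) — 5 moves in all.
Check: all required cells visited; 5 ≤ 5 moves.

I, L, M, J, F, B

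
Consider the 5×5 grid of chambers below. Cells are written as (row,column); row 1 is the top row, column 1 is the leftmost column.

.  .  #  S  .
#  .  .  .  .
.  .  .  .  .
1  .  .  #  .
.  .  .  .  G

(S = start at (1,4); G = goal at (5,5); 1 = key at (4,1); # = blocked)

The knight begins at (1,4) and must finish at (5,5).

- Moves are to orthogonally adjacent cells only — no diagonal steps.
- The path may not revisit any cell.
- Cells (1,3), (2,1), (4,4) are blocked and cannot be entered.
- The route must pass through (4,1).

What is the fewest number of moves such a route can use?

11

Any route passes through (4,1) somewhere between (1,4) and (5,5). Summing Manhattan distances along the two legs ((1,4) → (4,1) → (5,5)) gives a lower bound of 6 + 5 = 11 moves.
A route of 11 moves achieves this: (1,4) → (2,4) → (3,4) → (3,3) → (4,3) → (4,2) → (4,1) → (5,1) → (5,2) → (5,3) → (5,4) → (5,5).
Since 11 matches the lower bound, it is optimal.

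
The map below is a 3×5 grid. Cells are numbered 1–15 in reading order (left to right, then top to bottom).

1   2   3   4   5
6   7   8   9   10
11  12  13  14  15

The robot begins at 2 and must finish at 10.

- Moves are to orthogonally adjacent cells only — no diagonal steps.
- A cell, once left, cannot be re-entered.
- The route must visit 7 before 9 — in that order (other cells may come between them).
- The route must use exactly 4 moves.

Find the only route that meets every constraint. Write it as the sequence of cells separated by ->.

The waypoints must appear in the order 7, 9, with no cell reused.
Route from 2: down to 7, 3× right (reaching 10) — 4 moves in all.
Check: order respected (7 at step 1, 9 at step 3); 4 moves as required.

2 -> 7 -> 8 -> 9 -> 10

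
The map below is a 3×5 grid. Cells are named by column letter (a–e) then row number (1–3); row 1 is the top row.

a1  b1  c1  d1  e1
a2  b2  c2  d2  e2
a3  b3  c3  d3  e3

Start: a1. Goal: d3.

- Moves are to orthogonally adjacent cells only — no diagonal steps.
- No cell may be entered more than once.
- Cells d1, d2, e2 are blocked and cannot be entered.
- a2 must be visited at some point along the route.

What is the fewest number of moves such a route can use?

Any route passes through a2 somewhere between a1 and d3. Summing Manhattan distances along the two legs (a1 → a2 → d3) gives a lower bound of 1 + 4 = 5 moves.
A route of 5 moves achieves this: a1 → a2 → a3 → b3 → c3 → d3.
Since 5 matches the lower bound, it is optimal.

5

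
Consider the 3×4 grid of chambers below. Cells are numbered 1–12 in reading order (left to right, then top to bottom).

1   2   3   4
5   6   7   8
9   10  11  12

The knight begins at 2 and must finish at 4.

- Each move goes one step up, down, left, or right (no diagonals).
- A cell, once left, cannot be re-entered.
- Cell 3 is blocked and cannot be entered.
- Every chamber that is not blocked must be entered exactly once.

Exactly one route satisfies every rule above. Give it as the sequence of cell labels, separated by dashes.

Need to visit all 11 open cells exactly once, starting at 2 and ending at 4.
Cell 1 has only two open neighbours (5 and 2), so the path must pass straight through it: one of those is the cell it's entered from and the other is where it exits.
Route from 2: left 1 to 1, down 2 to 9, right 1 to 10, up 1 to 6, right 1 to 7, down 1 to 11, right 1 to 12, up 2 to 4 — 10 moves in all.
Check: all 11 open cells covered.

2 - 1 - 5 - 9 - 10 - 6 - 7 - 11 - 12 - 8 - 4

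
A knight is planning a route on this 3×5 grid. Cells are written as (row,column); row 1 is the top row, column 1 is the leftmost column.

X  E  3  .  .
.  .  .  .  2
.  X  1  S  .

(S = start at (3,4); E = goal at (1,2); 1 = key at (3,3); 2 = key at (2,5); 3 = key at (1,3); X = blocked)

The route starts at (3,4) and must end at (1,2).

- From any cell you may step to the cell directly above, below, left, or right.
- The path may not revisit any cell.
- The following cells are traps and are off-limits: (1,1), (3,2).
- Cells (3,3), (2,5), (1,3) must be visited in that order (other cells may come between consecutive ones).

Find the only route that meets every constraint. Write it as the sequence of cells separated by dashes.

(3,4) - (3,3) - (2,3) - (2,4) - (2,5) - (1,5) - (1,4) - (1,3) - (1,2)

The waypoints must appear in the order (3,3), (2,5), (1,3), with no cell reused.
Route from (3,4): left to (3,3), up to (2,3), 2× right (reaching (2,5)), up to (1,5), 3× left (reaching (1,2)) — 8 moves in all.
Check: order respected (1 at step 1, 2 at step 4, 3 at step 7).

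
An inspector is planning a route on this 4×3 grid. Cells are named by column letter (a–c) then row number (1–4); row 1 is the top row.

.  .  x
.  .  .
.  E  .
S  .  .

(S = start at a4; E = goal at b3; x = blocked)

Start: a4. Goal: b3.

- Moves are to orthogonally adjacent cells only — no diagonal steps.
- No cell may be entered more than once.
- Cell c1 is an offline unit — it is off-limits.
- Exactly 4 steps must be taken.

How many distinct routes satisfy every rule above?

Need simple routes of exactly 4 moves from a4 to b3 (Manhattan distance 2, so 1 moves are spent on a detour and 1 undoing it).
Enumerating: a4 a3 a2 b2 b3 | a4 b4 c4 c3 b3.
That gives 2 routes.

2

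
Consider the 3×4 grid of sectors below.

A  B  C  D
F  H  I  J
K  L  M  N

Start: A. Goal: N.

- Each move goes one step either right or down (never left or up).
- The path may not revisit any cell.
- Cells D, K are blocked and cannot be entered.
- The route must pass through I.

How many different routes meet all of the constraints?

6

A right/down-only route from A to N makes exactly 2 down-moves and 3 right-moves in some order.
With no other constraints that would be C(5,2) = 10 routes.
Split at I and multiply the segment counts (each segment already excludes blocked cells): A→I: 3; I→N: 2; product = 6.
That gives 6 routes.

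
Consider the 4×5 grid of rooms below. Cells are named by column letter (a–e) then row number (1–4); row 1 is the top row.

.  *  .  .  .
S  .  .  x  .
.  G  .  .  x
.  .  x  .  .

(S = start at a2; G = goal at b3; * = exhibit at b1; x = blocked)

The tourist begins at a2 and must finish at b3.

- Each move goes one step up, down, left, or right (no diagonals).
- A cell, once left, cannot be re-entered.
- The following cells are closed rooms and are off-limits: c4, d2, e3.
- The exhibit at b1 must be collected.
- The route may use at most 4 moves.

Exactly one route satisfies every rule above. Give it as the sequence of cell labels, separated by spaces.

a2 a1 b1 b2 b3

Any route must reach b1 and still end at b3 within 4 moves, so the order of the required stops is forced.
Route from a2: up to a1, right to b1, 2× down (reaching b3) — 4 moves in all.
Check: all required cells visited; 4 ≤ 4 moves.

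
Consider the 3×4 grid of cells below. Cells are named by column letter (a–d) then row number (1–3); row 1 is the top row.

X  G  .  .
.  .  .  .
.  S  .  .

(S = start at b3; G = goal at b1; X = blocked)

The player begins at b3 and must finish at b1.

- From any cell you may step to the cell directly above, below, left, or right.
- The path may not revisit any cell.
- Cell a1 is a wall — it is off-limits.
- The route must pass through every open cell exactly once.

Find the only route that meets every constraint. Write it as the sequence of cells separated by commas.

Need to visit all 11 open cells exactly once, starting at b3 and ending at b1.
Route from b3: left 1 to a3, up 1 to a2, right 2 to c2, down 1 to c3, right 1 to d3, up 2 to d1, left 2 to b1 — 10 moves in all.
Check: all 11 open cells covered.

b3, a3, a2, b2, c2, c3, d3, d2, d1, c1, b1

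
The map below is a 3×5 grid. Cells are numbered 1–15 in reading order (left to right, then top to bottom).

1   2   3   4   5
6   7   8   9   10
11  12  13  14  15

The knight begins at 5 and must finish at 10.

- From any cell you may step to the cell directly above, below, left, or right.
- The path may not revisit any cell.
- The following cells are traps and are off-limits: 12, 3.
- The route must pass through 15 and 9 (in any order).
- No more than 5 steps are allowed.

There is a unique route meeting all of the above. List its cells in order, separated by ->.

The budget equals the shortest possible length, so every move has to be on a shortest route through the required cells.
Route from 5: left to 4, 2× down (reaching 14), right to 15, up to 10 — 5 moves in all.
Check: all required cells visited; 5 ≤ 5 moves.

5 -> 4 -> 9 -> 14 -> 15 -> 10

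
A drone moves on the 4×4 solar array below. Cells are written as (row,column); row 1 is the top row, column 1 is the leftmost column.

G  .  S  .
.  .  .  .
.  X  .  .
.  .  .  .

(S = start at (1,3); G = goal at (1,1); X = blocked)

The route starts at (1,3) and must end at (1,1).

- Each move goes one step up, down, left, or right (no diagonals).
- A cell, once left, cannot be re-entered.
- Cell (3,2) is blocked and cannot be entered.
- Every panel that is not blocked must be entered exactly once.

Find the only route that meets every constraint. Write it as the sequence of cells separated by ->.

Need to visit all 15 open cells exactly once, starting at (1,3) and ending at (1,1).
Cell (4,1) has only two open neighbours ((3,1) and (4,2)), so the path must pass straight through it: one of those is the cell it's entered from and the other is where it exits.
Route from (1,3): right to (1,4), down to (2,4), left to (2,3), down to (3,3), right to (3,4), down to (4,4), 3× left (reaching (4,1)), 2× up (reaching (2,1)), right to (2,2), up to (1,2), left to (1,1) — 14 moves in all.
Check: all 15 open cells covered.

(1,3) -> (1,4) -> (2,4) -> (2,3) -> (3,3) -> (3,4) -> (4,4) -> (4,3) -> (4,2) -> (4,1) -> (3,1) -> (2,1) -> (2,2) -> (1,2) -> (1,1)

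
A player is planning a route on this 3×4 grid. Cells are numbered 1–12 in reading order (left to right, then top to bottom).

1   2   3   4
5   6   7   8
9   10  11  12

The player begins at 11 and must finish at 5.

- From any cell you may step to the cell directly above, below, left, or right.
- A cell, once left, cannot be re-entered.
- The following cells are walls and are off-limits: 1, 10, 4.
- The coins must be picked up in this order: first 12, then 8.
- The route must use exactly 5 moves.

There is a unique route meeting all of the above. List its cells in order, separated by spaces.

The waypoints must appear in the order 12, 8, with no cell reused.
Route from 11: right 1 to 12, up 1 to 8, left 3 to 5 — 5 moves in all.
Check: order respected (12 at step 1, 8 at step 2); 5 moves as required.

11 12 8 7 6 5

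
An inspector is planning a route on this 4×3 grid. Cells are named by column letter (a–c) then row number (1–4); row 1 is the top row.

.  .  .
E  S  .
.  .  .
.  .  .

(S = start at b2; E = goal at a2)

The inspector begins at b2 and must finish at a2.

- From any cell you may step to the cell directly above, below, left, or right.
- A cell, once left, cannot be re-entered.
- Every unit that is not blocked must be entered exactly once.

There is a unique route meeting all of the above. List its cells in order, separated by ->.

Need to visit all 12 open cells exactly once, starting at b2 and ending at a2.
Route from b2: down to b3, left to a3, down to a4, 2× right (reaching c4), 3× up (reaching c1), 2× left (reaching a1), down to a2 — 11 moves in all.
Check: all 12 open cells covered.

b2 -> b3 -> a3 -> a4 -> b4 -> c4 -> c3 -> c2 -> c1 -> b1 -> a1 -> a2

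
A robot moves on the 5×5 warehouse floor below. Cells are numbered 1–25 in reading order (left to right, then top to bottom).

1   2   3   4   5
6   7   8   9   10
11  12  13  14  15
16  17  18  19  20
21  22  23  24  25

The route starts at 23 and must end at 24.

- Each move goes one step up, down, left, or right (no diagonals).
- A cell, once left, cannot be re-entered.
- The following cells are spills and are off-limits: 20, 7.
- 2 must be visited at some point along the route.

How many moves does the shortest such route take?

Any route passes through 2 somewhere between 23 and 24. Summing Manhattan distances along the two legs (23 → 2 → 24) gives a lower bound of 5 + 6 = 11 moves.
The shortest route satisfying every rule uses 13 moves: 23 → 18 → 13 → 12 → 11 → 6 → 1 → 2 → 3 → 8 → 9 → 14 → 19 → 24.
The bound of 11 isn't tight here; checking systematically, no route of length 11 through 12 satisfies every constraint, so 13 is the minimum.

13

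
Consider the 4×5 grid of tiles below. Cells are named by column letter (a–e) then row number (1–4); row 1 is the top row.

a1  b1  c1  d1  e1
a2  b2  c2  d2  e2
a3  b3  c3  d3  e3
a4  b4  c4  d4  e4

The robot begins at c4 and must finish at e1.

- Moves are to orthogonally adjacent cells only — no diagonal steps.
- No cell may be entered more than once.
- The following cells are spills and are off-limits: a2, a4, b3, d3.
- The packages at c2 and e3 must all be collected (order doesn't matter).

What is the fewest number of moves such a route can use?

9

Any route passes through c2 and e3 in some order between c4 and e1. Summing Manhattan distances along each leg and taking the cheapest ordering (c4 → c2 → e3 → e1) gives a lower bound of 2 + 3 + 2 = 7 moves.
The shortest route satisfying every rule uses 9 moves: c4 → d4 → e4 → e3 → e2 → d2 → c2 → c1 → d1 → e1.
The bound of 7 isn't tight here; checking systematically, no route of length 7 through 8 satisfies every constraint, so 9 is the minimum.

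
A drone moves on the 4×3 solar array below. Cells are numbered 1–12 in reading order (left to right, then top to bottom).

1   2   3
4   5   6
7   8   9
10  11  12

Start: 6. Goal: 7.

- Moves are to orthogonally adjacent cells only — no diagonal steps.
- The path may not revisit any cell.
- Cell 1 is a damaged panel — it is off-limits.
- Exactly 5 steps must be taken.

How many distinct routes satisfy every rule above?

Need simple routes of exactly 5 moves from 6 to 7 (Manhattan distance 3, so 1 moves are spent on a detour and 1 undoing it).
Enumerating: 6 3 2 5 8 7 | 6 3 2 5 4 7 | 6 9 12 11 8 7 | 6 9 12 11 10 7 | 6 9 8 5 4 7 | 6 9 8 11 10 7 | 6 5 8 11 10 7.
That gives 7 routes.

7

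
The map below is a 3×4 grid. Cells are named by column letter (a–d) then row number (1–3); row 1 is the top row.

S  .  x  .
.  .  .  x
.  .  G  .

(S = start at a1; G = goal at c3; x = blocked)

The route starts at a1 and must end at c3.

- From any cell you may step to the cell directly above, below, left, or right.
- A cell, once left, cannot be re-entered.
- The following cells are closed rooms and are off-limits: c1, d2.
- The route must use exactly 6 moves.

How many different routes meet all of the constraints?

Need simple routes of exactly 6 moves from a1 to c3 (Manhattan distance 4, so 1 moves are spent on a detour and 1 undoing it).
Enumerating: a1 a2 a3 b3 b2 c2 c3 | a1 b1 b2 a2 a3 b3 c3.
That gives 2 routes.

2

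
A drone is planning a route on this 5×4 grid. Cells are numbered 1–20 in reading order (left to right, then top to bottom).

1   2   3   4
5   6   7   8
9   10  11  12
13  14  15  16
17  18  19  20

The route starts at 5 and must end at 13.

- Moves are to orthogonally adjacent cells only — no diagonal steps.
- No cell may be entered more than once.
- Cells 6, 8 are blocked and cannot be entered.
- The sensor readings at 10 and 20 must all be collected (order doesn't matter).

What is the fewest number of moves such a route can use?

Any route passes through 10 and 20 in some order between 5 and 13. Summing Manhattan distances along each leg and taking the cheapest ordering (5 → 10 → 20 → 13) gives a lower bound of 2 + 4 + 4 = 10 moves.
A route of 10 moves achieves this: 5 → 9 → 10 → 14 → 15 → 16 → 20 → 19 → 18 → 17 → 13.
Since 10 matches the lower bound, it is optimal.

10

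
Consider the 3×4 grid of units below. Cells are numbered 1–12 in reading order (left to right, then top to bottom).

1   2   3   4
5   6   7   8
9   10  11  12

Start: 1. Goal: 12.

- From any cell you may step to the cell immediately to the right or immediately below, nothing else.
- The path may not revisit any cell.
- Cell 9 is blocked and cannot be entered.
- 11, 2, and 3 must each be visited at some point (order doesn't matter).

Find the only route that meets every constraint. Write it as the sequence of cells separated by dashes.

Moves only go right or down, so the column and row indices never decrease.
Route from 1: right 2 to 3, down 2 to 11, right 1 to 12 — 5 moves in all.
Check: all required cells visited.

1 - 2 - 3 - 7 - 11 - 12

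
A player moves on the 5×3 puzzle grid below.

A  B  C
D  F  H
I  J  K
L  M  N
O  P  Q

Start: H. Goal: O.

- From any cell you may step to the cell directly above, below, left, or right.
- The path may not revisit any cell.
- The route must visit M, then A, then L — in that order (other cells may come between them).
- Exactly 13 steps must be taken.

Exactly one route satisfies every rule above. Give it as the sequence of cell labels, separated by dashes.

The waypoints must appear in the order M, A, L, with no cell reused.
Route from H: down 3 to Q, left 1 to P, up 4 to B, left 1 to A, down 4 to O — 13 moves in all.
Check: order respected (M at step 5, A at step 9, L at step 12); 13 moves as required.

H - K - N - Q - P - M - J - F - B - A - D - I - L - O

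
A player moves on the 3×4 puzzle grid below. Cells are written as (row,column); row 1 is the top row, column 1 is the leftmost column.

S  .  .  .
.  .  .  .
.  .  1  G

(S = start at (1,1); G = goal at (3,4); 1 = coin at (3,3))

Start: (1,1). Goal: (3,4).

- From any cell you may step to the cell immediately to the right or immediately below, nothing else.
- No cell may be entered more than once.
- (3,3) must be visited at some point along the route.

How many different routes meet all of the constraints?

A right/down-only route from (1,1) to (3,4) makes exactly 2 down-moves and 3 right-moves in some order.
With no other constraints that would be C(5,2) = 10 routes.
Split at (3,3) and multiply the segment counts: (1,1)→(3,3): 6; (3,3)→(3,4): 1; product = 6.
That gives 6 routes.

6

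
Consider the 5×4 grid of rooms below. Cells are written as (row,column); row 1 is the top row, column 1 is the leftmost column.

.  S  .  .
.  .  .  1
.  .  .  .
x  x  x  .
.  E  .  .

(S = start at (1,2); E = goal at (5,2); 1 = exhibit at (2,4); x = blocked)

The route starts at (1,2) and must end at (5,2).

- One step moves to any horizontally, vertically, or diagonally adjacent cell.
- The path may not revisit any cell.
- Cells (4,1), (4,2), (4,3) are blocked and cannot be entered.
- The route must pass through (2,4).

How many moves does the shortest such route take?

6

Any route passes through (2,4) somewhere between (1,2) and (5,2). Summing Chebyshev distances along the two legs ((1,2) → (2,4) → (5,2)) gives a lower bound of 2 + 3 = 5 moves.
That bound ignores the blocked cells. Measuring each leg by the fewest moves that actually steer around them ((1,2)→(2,4): 2; (2,4)→(5,2): 4) raises the lower bound to 6.
A route of 6 moves exists: (1,2) → (1,3) → (2,4) → (3,3) → (4,4) → (5,3) → (5,2).
Since 6 matches that lower bound, it is optimal.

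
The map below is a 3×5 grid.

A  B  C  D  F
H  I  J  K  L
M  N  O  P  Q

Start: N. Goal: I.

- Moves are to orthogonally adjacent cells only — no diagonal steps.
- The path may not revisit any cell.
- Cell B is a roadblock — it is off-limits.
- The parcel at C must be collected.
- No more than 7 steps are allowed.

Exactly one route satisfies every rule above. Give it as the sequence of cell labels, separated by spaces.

Any route must reach C and still end at I within 7 moves, so the order of the required stops is forced.
Route from N: right 2 to P, up 2 to D, left 1 to C, down 1 to J, left 1 to I — 7 moves in all.
Check: all required cells visited; 7 ≤ 7 moves.

N O P K D C J I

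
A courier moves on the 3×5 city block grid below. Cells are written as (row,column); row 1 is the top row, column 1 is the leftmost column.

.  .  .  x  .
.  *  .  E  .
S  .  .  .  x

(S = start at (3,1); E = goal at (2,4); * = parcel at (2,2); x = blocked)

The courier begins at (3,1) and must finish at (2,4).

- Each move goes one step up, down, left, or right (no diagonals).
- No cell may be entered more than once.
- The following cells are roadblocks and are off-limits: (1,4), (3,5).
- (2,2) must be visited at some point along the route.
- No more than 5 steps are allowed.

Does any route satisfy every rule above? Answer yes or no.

One route that works: (3,1) → (2,1) → (2,2) → (2,3) → (2,4).

yes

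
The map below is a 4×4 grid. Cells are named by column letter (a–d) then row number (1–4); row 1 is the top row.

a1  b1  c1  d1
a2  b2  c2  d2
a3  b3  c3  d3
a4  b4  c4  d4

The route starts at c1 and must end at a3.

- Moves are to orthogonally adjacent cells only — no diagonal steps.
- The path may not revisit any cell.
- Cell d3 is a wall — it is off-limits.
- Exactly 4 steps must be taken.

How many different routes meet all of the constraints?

Need simple routes of exactly 4 moves from c1 to a3 (Manhattan distance 4, so 0 moves are spent on a detour and 0 undoing it).
Enumerating: c1 c2 c3 b3 a3 | c1 c2 b2 b3 a3 | c1 c2 b2 a2 a3 | c1 b1 b2 b3 a3 | c1 b1 b2 a2 a3 | c1 b1 a1 a2 a3.
That gives 6 routes.

6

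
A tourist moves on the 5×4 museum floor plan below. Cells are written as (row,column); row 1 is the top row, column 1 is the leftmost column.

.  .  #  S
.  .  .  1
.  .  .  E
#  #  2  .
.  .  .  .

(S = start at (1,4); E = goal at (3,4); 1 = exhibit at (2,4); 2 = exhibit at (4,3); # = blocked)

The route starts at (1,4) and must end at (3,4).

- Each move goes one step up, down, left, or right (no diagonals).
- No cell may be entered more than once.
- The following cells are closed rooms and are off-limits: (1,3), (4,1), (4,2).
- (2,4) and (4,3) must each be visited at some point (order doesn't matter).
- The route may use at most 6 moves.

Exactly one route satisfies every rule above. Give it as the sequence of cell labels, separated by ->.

(1,4) -> (2,4) -> (2,3) -> (3,3) -> (4,3) -> (4,4) -> (3,4)

Any route must reach (2,4) and (4,3) and still end at (3,4) within 6 moves, so the order of the required stops is forced.
Route from (1,4): down 1 to (2,4), left 1 to (2,3), down 2 to (4,3), right 1 to (4,4), up 1 to (3,4) — 6 moves in all.
Check: all required cells visited; 6 ≤ 6 moves.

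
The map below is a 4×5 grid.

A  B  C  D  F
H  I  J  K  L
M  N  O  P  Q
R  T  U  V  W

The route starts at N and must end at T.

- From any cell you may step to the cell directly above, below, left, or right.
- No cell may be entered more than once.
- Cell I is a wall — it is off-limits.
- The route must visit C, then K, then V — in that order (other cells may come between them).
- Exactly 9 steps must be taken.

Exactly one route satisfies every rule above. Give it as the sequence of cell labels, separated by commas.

N, O, J, C, D, K, P, V, U, T

The waypoints must appear in the order C, K, V, with no cell reused.
Route from N: right 1 to O, up 2 to C, right 1 to D, down 3 to V, left 2 to T — 9 moves in all.
Check: order respected (C at step 3, K at step 5, V at step 7); 9 moves as required.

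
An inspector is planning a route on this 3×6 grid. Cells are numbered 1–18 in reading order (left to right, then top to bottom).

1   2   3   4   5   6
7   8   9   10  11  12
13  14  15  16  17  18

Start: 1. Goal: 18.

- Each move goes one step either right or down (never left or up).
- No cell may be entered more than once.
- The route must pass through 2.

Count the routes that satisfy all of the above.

15

A right/down-only route from 1 to 18 makes exactly 2 down-moves and 5 right-moves in some order.
With no other constraints that would be C(7,2) = 21 routes.
Split at 2 and multiply the segment counts: 1→2: 1; 2→18: 15; product = 15.
That gives 15 routes.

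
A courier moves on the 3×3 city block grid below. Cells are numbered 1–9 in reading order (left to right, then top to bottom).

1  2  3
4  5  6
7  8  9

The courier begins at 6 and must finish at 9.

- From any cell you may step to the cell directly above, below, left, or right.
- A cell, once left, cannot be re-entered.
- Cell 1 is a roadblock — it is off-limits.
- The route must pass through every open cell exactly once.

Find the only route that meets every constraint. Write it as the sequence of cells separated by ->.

Need to visit all 8 open cells exactly once, starting at 6 and ending at 9.
Cell 3 has only two open neighbours (6 and 2), so the path must pass straight through it: one of those is the cell it's entered from and the other is where it exits.
Route from 6: up 1 to 3, left 1 to 2, down 1 to 5, left 1 to 4, down 1 to 7, right 2 to 9 — 7 moves in all.
Check: all 8 open cells covered.

6 -> 3 -> 2 -> 5 -> 4 -> 7 -> 8 -> 9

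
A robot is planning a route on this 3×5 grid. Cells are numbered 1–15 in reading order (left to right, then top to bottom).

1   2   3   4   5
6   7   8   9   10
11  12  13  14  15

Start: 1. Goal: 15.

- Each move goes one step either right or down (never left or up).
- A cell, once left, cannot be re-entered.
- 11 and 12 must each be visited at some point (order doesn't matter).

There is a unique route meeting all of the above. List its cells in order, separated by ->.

1 -> 6 -> 11 -> 12 -> 13 -> 14 -> 15

Moves only go right or down, so the column and row indices never decrease.
Route from 1: 2× down (reaching 11), 4× right (reaching 15) — 6 moves in all.
Check: all required cells visited.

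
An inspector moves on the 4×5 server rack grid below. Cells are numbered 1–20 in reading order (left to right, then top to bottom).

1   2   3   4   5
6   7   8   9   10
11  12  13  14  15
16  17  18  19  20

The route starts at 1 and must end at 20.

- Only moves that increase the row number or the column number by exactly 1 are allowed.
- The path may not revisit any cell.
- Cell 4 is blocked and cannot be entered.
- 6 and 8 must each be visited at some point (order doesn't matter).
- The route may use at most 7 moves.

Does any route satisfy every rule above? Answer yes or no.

One route that works: 1 → 6 → 7 → 8 → 13 → 18 → 19 → 20.

yes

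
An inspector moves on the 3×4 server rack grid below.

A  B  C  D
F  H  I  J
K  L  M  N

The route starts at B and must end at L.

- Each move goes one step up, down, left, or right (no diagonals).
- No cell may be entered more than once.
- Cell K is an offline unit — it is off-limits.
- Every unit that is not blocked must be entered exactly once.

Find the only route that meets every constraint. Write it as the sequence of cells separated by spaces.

B A F H I C D J N M L

Need to visit all 11 open cells exactly once, starting at B and ending at L.
Route from B: left 1 to A, down 1 to F, right 2 to I, up 1 to C, right 1 to D, down 2 to N, left 2 to L — 10 moves in all.
Check: all 11 open cells covered.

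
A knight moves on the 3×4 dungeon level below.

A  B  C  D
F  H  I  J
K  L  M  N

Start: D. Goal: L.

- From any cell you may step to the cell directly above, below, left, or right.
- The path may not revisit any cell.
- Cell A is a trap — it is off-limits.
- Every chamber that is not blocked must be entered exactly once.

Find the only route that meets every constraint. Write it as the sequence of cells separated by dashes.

D - J - N - M - I - C - B - H - F - K - L

Need to visit all 11 open cells exactly once, starting at D and ending at L.
Cell K has only two open neighbours (F and L), so the path must pass straight through it: one of those is the cell it's entered from and the other is where it exits.
Route from D: 2× down (reaching N), left to M, 2× up (reaching C), left to B, down to H, left to F, down to K, right to L — 10 moves in all.
Check: all 11 open cells covered.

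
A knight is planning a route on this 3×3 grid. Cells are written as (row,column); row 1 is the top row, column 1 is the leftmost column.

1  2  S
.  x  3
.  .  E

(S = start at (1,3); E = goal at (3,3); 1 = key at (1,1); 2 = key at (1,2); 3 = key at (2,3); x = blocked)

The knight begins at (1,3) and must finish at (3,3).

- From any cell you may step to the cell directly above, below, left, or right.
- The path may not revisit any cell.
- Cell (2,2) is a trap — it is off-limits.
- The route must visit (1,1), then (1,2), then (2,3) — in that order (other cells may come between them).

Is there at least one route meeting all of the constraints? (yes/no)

no

Even ignoring the required order, no revisit-free route from (1,3) to (3,3) manages to pass through all of (1,1), (1,2), and (2,3): branching out from (1,3), every path either misses one of them or, having collected them, can no longer reach (3,3) without re-entering a cell.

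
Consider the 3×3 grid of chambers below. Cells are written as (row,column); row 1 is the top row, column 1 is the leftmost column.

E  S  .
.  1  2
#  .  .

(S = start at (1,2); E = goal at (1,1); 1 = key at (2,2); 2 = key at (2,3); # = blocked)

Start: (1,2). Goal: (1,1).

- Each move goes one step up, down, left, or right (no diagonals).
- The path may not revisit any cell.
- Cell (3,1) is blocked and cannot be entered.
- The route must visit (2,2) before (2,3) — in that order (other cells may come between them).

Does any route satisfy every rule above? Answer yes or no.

Ignoring the required order, 2 revisit-free routes from (1,2) to (1,1) pass through all of (2,2) and (2,3); the waypoint orders that occur are (2,3) → (2,2) (2) — never (2,2) → (2,3).

no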